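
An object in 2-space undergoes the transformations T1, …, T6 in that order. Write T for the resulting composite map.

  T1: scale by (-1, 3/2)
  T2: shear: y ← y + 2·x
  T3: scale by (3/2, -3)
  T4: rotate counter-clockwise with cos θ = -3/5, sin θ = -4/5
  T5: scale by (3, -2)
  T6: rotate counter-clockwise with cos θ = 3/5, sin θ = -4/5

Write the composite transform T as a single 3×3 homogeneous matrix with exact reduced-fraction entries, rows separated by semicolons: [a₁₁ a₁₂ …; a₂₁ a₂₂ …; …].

T1 = [-1 0 0; 0 3/2 0; 0 0 1]
T2·T1 = [-1 0 0; -2 3/2 0; 0 0 1]
T3·…·T1 = [-3/2 0 0; 6 -9/2 0; 0 0 1]
T4·…·T1 = [57/10 -18/5 0; -12/5 27/10 0; 0 0 1]
T5·…·T1 = [171/10 -54/5 0; 24/5 -27/5 0; 0 0 1]
T6·…·T1 = [141/10 -54/5 0; -54/5 27/5 0; 0 0 1]

T = [141/10 -54/5 0; -54/5 27/5 0; 0 0 1]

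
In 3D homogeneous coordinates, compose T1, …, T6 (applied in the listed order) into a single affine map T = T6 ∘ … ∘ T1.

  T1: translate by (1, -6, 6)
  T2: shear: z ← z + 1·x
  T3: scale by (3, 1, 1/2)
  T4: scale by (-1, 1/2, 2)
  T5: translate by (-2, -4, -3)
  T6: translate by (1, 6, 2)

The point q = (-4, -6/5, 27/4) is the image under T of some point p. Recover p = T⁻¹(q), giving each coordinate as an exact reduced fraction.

p = (0, -2/5, 3/4)

T1 = [1 0 0 1; 0 1 0 -6; 0 0 1 6; 0 0 0 1]
T2·T1 = [1 0 0 1; 0 1 0 -6; 1 0 1 7; 0 0 0 1]
T3·…·T1 = [3 0 0 3; 0 1 0 -6; 1/2 0 1/2 7/2; 0 0 0 1]
T4·…·T1 = [-3 0 0 -3; 0 1/2 0 -3; 1 0 1 7; 0 0 0 1]
T5·…·T1 = [-3 0 0 -5; 0 1/2 0 -7; 1 0 1 4; 0 0 0 1]
T6·…·T1 = [-3 0 0 -4; 0 1/2 0 -1; 1 0 1 6; 0 0 0 1]
det M = -3/2; M⁻¹ = [-1/3 0 0 -4/3; 0 2 0 2; 1/3 0 1 -14/3; 0 0 0 1]
M⁻¹ · (-4, -6/5, 27/4)ᵀ = (0, -2/5, 3/4)ᵀ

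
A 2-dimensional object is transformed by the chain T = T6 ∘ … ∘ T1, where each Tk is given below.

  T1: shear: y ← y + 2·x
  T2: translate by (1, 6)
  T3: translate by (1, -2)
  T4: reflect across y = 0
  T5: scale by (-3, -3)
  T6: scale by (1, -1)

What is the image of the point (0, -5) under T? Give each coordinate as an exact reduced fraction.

T1 shear: y ← y + 2·x: (0, -5) → (0, -5)
T2 translate by (1, 6): (0, -5) → (1, 1)
T3 translate by (1, -2): (1, 1) → (2, -1)
T4 reflect across y = 0: (2, -1) → (2, 1)
T5 scale by (-3, -3): (2, 1) → (-6, -3)
T6 scale by (1, -1): (-6, -3) → (-6, 3)

T(p) = (-6, 3)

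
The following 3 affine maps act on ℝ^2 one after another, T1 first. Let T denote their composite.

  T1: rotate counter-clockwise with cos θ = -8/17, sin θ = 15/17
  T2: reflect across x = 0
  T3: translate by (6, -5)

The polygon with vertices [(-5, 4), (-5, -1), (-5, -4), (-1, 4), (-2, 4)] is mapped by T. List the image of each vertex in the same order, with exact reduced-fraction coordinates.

T1 rotate counter-clockwise with cos θ = -8/17, sin θ = 15/17: (-5, 4) → (-20/17, -107/17); (-5, -1) → (55/17, -67/17); (-5, -4) → (100/17, -43/17); (-1, 4) → (-52/17, -47/17); (-2, 4) → (-44/17, -62/17)
T2 reflect across x = 0: (-20/17, -107/17) → (20/17, -107/17); (55/17, -67/17) → (-55/17, -67/17); (100/17, -43/17) → (-100/17, -43/17); (-52/17, -47/17) → (52/17, -47/17); (-44/17, -62/17) → (44/17, -62/17)
T3 translate by (6, -5): (20/17, -107/17) → (122/17, -192/17); (-55/17, -67/17) → (47/17, -152/17); (-100/17, -43/17) → (2/17, -128/17); (52/17, -47/17) → (154/17, -132/17); (44/17, -62/17) → (146/17, -147/17)

image vertices: (122/17, -192/17), (47/17, -152/17), (2/17, -128/17), (154/17, -132/17), (146/17, -147/17)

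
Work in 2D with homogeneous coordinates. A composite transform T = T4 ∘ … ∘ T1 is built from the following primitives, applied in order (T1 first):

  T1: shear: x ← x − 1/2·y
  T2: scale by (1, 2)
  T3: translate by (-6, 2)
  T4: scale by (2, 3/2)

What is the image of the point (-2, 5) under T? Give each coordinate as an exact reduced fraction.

T(p) = (-21, 18)

T1 shear: x ← x − 1/2·y: (-2, 5) → (-9/2, 5)
T2 scale by (1, 2): (-9/2, 5) → (-9/2, 10)
T3 translate by (-6, 2): (-9/2, 10) → (-21/2, 12)
T4 scale by (2, 3/2): (-21/2, 12) → (-21, 18)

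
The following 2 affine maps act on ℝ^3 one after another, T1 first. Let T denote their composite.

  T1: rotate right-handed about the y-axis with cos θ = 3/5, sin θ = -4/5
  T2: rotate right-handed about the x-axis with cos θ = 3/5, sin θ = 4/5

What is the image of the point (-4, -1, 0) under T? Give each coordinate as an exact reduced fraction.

T1 rotate right-handed about the y-axis with cos θ = 3/5, sin θ = -4/5: (-4, -1, 0) → (-12/5, -1, -16/5)
T2 rotate right-handed about the x-axis with cos θ = 3/5, sin θ = 4/5: (-12/5, -1, -16/5) → (-12/5, 49/25, -68/25)

T(p) = (-12/5, 49/25, -68/25)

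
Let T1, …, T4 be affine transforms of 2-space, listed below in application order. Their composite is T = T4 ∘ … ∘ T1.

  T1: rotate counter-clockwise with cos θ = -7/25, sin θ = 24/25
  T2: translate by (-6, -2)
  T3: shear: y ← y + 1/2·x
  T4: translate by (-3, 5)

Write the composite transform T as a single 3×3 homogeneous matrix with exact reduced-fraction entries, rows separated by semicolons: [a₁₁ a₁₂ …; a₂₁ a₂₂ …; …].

T = [-7/25 -24/25 -9; 41/50 -19/25 0; 0 0 1]

T1 = [-7/25 -24/25 0; 24/25 -7/25 0; 0 0 1]
T2·T1 = [-7/25 -24/25 -6; 24/25 -7/25 -2; 0 0 1]
T3·…·T1 = [-7/25 -24/25 -6; 41/50 -19/25 -5; 0 0 1]
T4·…·T1 = [-7/25 -24/25 -9; 41/50 -19/25 0; 0 0 1]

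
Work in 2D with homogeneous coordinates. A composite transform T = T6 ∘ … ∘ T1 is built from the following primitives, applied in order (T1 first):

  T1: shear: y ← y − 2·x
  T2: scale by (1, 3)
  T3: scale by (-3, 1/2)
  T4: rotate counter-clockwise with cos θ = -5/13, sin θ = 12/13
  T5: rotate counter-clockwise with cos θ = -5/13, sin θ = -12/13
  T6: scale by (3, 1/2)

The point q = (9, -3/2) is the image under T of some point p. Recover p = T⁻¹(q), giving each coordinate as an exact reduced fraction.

T1 = [1 0 0; -2 1 0; 0 0 1]
T2·T1 = [1 0 0; -6 3 0; 0 0 1]
T3·…·T1 = [-3 0 0; -3 3/2 0; 0 0 1]
T4·…·T1 = [51/13 -18/13 0; -21/13 -15/26 0; 0 0 1]
T5·…·T1 = [-3 0 0; -3 3/2 0; 0 0 1]
T6·…·T1 = [-9 0 0; -3/2 3/4 0; 0 0 1]
det M = -27/4; M⁻¹ = [-1/9 0 0; -2/9 4/3 0; 0 0 1]
M⁻¹ · (9, -3/2)ᵀ = (-1, -4)ᵀ

p = (-1, -4)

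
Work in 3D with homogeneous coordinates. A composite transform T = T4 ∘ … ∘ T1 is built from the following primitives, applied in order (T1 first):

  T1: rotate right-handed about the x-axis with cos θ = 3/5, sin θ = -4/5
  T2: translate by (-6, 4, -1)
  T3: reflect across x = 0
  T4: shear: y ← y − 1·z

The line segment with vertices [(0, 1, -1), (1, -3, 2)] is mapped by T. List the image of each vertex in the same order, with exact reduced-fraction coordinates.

T1 rotate right-handed about the x-axis with cos θ = 3/5, sin θ = -4/5: (0, 1, -1) → (0, -1/5, -7/5); (1, -3, 2) → (1, -1/5, 18/5)
T2 translate by (-6, 4, -1): (0, -1/5, -7/5) → (-6, 19/5, -12/5); (1, -1/5, 18/5) → (-5, 19/5, 13/5)
T3 reflect across x = 0: (-6, 19/5, -12/5) → (6, 19/5, -12/5); (-5, 19/5, 13/5) → (5, 19/5, 13/5)
T4 shear: y ← y − 1·z: (6, 19/5, -12/5) → (6, 31/5, -12/5); (5, 19/5, 13/5) → (5, 6/5, 13/5)

image vertices: (6, 31/5, -12/5), (5, 6/5, 13/5)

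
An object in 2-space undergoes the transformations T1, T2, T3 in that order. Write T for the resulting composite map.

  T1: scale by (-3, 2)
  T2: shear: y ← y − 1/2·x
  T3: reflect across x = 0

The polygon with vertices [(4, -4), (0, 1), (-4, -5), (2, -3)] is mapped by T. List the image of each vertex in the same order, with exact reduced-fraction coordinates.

image vertices: (12, -2), (0, 2), (-12, -16), (6, -3)

T1 scale by (-3, 2): (4, -4) → (-12, -8); (0, 1) → (0, 2); (-4, -5) → (12, -10); (2, -3) → (-6, -6)
T2 shear: y ← y − 1/2·x: (-12, -8) → (-12, -2); (0, 2) → (0, 2); (12, -10) → (12, -16); (-6, -6) → (-6, -3)
T3 reflect across x = 0: (-12, -2) → (12, -2); (0, 2) → (0, 2); (12, -16) → (-12, -16); (-6, -3) → (6, -3)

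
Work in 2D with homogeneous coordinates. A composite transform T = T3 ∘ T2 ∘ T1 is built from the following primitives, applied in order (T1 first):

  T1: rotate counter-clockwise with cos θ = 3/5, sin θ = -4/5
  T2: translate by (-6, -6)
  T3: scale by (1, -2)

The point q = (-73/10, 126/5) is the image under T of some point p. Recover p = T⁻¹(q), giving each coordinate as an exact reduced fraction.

p = (9/2, -5)

T1 = [3/5 4/5 0; -4/5 3/5 0; 0 0 1]
T2·T1 = [3/5 4/5 -6; -4/5 3/5 -6; 0 0 1]
T3·…·T1 = [3/5 4/5 -6; 8/5 -6/5 12; 0 0 1]
det M = -2; M⁻¹ = [3/5 2/5 -6/5; 4/5 -3/10 42/5; 0 0 1]
M⁻¹ · (-73/10, 126/5)ᵀ = (9/2, -5)ᵀ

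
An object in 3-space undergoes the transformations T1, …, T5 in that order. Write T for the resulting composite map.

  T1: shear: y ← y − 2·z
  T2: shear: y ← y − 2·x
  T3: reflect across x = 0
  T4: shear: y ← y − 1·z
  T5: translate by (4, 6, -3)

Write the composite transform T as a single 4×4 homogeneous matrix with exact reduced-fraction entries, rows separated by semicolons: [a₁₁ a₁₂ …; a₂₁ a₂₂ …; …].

T1 = [1 0 0 0; 0 1 -2 0; 0 0 1 0; 0 0 0 1]
T2·T1 = [1 0 0 0; -2 1 -2 0; 0 0 1 0; 0 0 0 1]
T3·…·T1 = [-1 0 0 0; -2 1 -2 0; 0 0 1 0; 0 0 0 1]
T4·…·T1 = [-1 0 0 0; -2 1 -3 0; 0 0 1 0; 0 0 0 1]
T5·…·T1 = [-1 0 0 4; -2 1 -3 6; 0 0 1 -3; 0 0 0 1]

T = [-1 0 0 4; -2 1 -3 6; 0 0 1 -3; 0 0 0 1]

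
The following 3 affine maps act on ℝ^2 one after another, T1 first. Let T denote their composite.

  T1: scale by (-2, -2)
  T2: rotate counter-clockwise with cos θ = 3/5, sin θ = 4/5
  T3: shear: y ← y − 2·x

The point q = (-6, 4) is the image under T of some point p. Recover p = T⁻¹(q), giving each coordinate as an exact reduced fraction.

T1 = [-2 0 0; 0 -2 0; 0 0 1]
T2·T1 = [-6/5 8/5 0; -8/5 -6/5 0; 0 0 1]
T3·…·T1 = [-6/5 8/5 0; 4/5 -22/5 0; 0 0 1]
det M = 4; M⁻¹ = [-11/10 -2/5 0; -1/5 -3/10 0; 0 0 1]
M⁻¹ · (-6, 4)ᵀ = (5, 0)ᵀ

p = (5, 0)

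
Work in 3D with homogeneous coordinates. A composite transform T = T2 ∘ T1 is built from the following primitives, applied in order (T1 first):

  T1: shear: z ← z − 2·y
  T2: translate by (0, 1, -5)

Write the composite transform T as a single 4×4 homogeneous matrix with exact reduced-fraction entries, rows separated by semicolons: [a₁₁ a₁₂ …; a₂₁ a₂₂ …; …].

T1 = [1 0 0 0; 0 1 0 0; 0 -2 1 0; 0 0 0 1]
T2·T1 = [1 0 0 0; 0 1 0 1; 0 -2 1 -5; 0 0 0 1]

T = [1 0 0 0; 0 1 0 1; 0 -2 1 -5; 0 0 0 1]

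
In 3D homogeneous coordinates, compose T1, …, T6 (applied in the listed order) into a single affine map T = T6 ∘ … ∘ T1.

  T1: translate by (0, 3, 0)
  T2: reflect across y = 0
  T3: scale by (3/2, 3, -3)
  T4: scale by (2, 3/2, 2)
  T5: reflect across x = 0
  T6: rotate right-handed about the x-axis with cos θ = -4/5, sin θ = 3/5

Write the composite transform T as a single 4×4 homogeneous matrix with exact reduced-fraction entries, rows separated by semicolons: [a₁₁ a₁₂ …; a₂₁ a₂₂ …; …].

T = [-3 0 0 0; 0 18/5 18/5 54/5; 0 -27/10 24/5 -81/10; 0 0 0 1]

T1 = [1 0 0 0; 0 1 0 3; 0 0 1 0; 0 0 0 1]
T2·T1 = [1 0 0 0; 0 -1 0 -3; 0 0 1 0; 0 0 0 1]
T3·…·T1 = [3/2 0 0 0; 0 -3 0 -9; 0 0 -3 0; 0 0 0 1]
T4·…·T1 = [3 0 0 0; 0 -9/2 0 -27/2; 0 0 -6 0; 0 0 0 1]
T5·…·T1 = [-3 0 0 0; 0 -9/2 0 -27/2; 0 0 -6 0; 0 0 0 1]
T6·…·T1 = [-3 0 0 0; 0 18/5 18/5 54/5; 0 -27/10 24/5 -81/10; 0 0 0 1]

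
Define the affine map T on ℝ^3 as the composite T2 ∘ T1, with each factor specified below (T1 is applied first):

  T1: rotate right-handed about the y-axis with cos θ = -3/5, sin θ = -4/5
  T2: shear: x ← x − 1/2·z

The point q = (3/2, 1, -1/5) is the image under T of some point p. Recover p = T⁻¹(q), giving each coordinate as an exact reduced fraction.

T1 = [-3/5 0 -4/5 0; 0 1 0 0; 4/5 0 -3/5 0; 0 0 0 1]
T2·T1 = [-1 0 -1/2 0; 0 1 0 0; 4/5 0 -3/5 0; 0 0 0 1]
det M = 1; M⁻¹ = [-3/5 0 1/2 0; 0 1 0 0; -4/5 0 -1 0; 0 0 0 1]
M⁻¹ · (3/2, 1, -1/5)ᵀ = (-1, 1, -1)ᵀ

p = (-1, 1, -1)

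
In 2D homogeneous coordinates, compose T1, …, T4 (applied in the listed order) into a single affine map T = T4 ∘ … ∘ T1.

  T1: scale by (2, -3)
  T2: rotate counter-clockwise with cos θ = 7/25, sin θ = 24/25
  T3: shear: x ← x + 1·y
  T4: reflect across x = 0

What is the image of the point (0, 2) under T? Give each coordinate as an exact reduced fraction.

T1 scale by (2, -3): (0, 2) → (0, -6)
T2 rotate counter-clockwise with cos θ = 7/25, sin θ = 24/25: (0, -6) → (144/25, -42/25)
T3 shear: x ← x + 1·y: (144/25, -42/25) → (102/25, -42/25)
T4 reflect across x = 0: (102/25, -42/25) → (-102/25, -42/25)

T(p) = (-102/25, -42/25)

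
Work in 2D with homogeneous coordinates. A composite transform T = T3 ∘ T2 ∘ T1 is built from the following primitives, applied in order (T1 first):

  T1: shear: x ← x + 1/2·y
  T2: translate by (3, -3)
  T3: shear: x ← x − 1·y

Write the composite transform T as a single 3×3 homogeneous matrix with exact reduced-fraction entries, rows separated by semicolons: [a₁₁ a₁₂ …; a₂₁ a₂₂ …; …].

T = [1 -1/2 6; 0 1 -3; 0 0 1]

T1 = [1 1/2 0; 0 1 0; 0 0 1]
T2·T1 = [1 1/2 3; 0 1 -3; 0 0 1]
T3·…·T1 = [1 -1/2 6; 0 1 -3; 0 0 1]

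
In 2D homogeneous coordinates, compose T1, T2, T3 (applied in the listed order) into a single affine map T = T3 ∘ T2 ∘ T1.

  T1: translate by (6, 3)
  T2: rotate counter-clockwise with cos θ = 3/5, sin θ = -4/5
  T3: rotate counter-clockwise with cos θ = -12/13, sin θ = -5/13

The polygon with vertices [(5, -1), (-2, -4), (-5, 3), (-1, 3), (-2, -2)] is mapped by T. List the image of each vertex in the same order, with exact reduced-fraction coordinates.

image vertices: (-682/65, 251/65), (-191/65, 188/65), (-254/65, -303/65), (-478/65, -171/65), (-257/65, 76/65)

T1 translate by (6, 3): (5, -1) → (11, 2); (-2, -4) → (4, -1); (-5, 3) → (1, 6); (-1, 3) → (5, 6); (-2, -2) → (4, 1)
T2 rotate counter-clockwise with cos θ = 3/5, sin θ = -4/5: (11, 2) → (41/5, -38/5); (4, -1) → (8/5, -19/5); (1, 6) → (27/5, 14/5); (5, 6) → (39/5, -2/5); (4, 1) → (16/5, -13/5)
T3 rotate counter-clockwise with cos θ = -12/13, sin θ = -5/13: (41/5, -38/5) → (-682/65, 251/65); (8/5, -19/5) → (-191/65, 188/65); (27/5, 14/5) → (-254/65, -303/65); (39/5, -2/5) → (-478/65, -171/65); (16/5, -13/5) → (-257/65, 76/65)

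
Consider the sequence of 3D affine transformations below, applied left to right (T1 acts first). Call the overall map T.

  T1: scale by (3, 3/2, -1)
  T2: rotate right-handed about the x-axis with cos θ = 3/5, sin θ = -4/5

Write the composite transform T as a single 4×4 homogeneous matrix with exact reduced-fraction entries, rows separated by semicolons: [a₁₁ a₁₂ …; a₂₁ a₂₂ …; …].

T = [3 0 0 0; 0 9/10 -4/5 0; 0 -6/5 -3/5 0; 0 0 0 1]

T1 = [3 0 0 0; 0 3/2 0 0; 0 0 -1 0; 0 0 0 1]
T2·T1 = [3 0 0 0; 0 9/10 -4/5 0; 0 -6/5 -3/5 0; 0 0 0 1]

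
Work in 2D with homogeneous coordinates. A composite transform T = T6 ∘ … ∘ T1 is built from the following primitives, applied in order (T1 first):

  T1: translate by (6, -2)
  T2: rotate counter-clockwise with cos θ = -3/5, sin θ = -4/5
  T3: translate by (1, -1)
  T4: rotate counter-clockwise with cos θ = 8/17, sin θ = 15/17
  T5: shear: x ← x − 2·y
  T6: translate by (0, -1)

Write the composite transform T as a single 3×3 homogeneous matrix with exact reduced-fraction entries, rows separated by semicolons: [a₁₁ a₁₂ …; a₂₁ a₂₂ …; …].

T1 = [1 0 6; 0 1 -2; 0 0 1]
T2·T1 = [-3/5 4/5 -26/5; -4/5 -3/5 -18/5; 0 0 1]
T3·…·T1 = [-3/5 4/5 -21/5; -4/5 -3/5 -23/5; 0 0 1]
T4·…·T1 = [36/85 77/85 177/85; -77/85 36/85 -499/85; 0 0 1]
T5·…·T1 = [38/17 1/17 235/17; -77/85 36/85 -499/85; 0 0 1]
T6·…·T1 = [38/17 1/17 235/17; -77/85 36/85 -584/85; 0 0 1]

T = [38/17 1/17 235/17; -77/85 36/85 -584/85; 0 0 1]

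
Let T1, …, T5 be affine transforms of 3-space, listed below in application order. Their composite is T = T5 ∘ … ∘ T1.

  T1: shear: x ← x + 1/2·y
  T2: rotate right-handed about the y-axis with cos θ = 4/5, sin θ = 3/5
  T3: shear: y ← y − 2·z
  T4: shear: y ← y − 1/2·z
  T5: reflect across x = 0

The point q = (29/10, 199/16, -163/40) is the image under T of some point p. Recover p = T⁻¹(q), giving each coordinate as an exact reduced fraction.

T1 = [1 1/2 0 0; 0 1 0 0; 0 0 1 0; 0 0 0 1]
T2·T1 = [4/5 2/5 3/5 0; 0 1 0 0; -3/5 -3/10 4/5 0; 0 0 0 1]
T3·…·T1 = [4/5 2/5 3/5 0; 6/5 8/5 -8/5 0; -3/5 -3/10 4/5 0; 0 0 0 1]
T4·…·T1 = [4/5 2/5 3/5 0; 3/2 7/4 -2 0; -3/5 -3/10 4/5 0; 0 0 0 1]
T5·…·T1 = [-4/5 -2/5 -3/5 0; 3/2 7/4 -2 0; -3/5 -3/10 4/5 0; 0 0 0 1]
det M = -1; M⁻¹ = [-4/5 -1/2 -37/20 0; 0 1 5/2 0; -3/5 0 4/5 0; 0 0 0 1]
M⁻¹ · (29/10, 199/16, -163/40)ᵀ = (-1, 9/4, -5)ᵀ

p = (-1, 9/4, -5)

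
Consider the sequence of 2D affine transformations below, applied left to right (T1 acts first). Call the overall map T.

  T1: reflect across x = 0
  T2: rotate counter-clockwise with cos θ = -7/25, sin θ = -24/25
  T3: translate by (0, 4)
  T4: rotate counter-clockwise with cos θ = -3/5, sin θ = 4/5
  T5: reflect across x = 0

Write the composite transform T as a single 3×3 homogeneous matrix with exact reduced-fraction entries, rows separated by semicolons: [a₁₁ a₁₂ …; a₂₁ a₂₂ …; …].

T1 = [-1 0 0; 0 1 0; 0 0 1]
T2·T1 = [7/25 24/25 0; 24/25 -7/25 0; 0 0 1]
T3·…·T1 = [7/25 24/25 0; 24/25 -7/25 4; 0 0 1]
T4·…·T1 = [-117/125 -44/125 -16/5; -44/125 117/125 -12/5; 0 0 1]
T5·…·T1 = [117/125 44/125 16/5; -44/125 117/125 -12/5; 0 0 1]

T = [117/125 44/125 16/5; -44/125 117/125 -12/5; 0 0 1]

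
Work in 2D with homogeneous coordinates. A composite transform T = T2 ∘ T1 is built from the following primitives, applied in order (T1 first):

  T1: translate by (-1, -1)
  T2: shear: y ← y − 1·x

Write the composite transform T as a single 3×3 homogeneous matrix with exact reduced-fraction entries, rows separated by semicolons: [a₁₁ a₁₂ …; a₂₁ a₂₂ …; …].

T1 = [1 0 -1; 0 1 -1; 0 0 1]
T2·T1 = [1 0 -1; -1 1 0; 0 0 1]

T = [1 0 -1; -1 1 0; 0 0 1]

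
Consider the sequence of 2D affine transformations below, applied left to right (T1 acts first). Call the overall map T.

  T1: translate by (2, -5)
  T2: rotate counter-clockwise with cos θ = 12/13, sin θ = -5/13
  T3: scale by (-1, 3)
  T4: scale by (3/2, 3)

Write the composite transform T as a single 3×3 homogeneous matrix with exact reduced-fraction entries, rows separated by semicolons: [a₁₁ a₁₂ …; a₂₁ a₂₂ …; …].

T1 = [1 0 2; 0 1 -5; 0 0 1]
T2·T1 = [12/13 5/13 -1/13; -5/13 12/13 -70/13; 0 0 1]
T3·…·T1 = [-12/13 -5/13 1/13; -15/13 36/13 -210/13; 0 0 1]
T4·…·T1 = [-18/13 -15/26 3/26; -45/13 108/13 -630/13; 0 0 1]

T = [-18/13 -15/26 3/26; -45/13 108/13 -630/13; 0 0 1]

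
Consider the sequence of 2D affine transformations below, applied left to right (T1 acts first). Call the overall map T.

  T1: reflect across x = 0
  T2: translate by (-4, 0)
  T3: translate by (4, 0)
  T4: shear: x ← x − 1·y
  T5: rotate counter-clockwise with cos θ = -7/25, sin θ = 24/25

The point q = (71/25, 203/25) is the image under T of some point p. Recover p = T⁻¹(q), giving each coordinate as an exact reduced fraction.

p = (-2, -5)

T1 = [-1 0 0; 0 1 0; 0 0 1]
T2·T1 = [-1 0 -4; 0 1 0; 0 0 1]
T3·…·T1 = [-1 0 0; 0 1 0; 0 0 1]
T4·…·T1 = [-1 -1 0; 0 1 0; 0 0 1]
T5·…·T1 = [7/25 -17/25 0; -24/25 -31/25 0; 0 0 1]
det M = -1; M⁻¹ = [31/25 -17/25 0; -24/25 -7/25 0; 0 0 1]
M⁻¹ · (71/25, 203/25)ᵀ = (-2, -5)ᵀ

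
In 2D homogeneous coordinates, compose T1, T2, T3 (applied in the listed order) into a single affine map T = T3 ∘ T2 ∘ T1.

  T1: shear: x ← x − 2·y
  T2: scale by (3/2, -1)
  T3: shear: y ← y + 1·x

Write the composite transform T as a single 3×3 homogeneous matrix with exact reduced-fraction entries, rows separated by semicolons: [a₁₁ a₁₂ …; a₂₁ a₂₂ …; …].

T1 = [1 -2 0; 0 1 0; 0 0 1]
T2·T1 = [3/2 -3 0; 0 -1 0; 0 0 1]
T3·…·T1 = [3/2 -3 0; 3/2 -4 0; 0 0 1]

T = [3/2 -3 0; 3/2 -4 0; 0 0 1]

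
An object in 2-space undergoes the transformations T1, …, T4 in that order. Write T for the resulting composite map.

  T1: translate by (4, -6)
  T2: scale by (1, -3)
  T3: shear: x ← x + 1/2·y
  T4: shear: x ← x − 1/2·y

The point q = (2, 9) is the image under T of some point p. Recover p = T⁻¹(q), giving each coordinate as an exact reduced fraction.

p = (-2, 3)

T1 = [1 0 4; 0 1 -6; 0 0 1]
T2·T1 = [1 0 4; 0 -3 18; 0 0 1]
T3·…·T1 = [1 -3/2 13; 0 -3 18; 0 0 1]
T4·…·T1 = [1 0 4; 0 -3 18; 0 0 1]
det M = -3; M⁻¹ = [1 0 -4; 0 -1/3 6; 0 0 1]
M⁻¹ · (2, 9)ᵀ = (-2, 3)ᵀ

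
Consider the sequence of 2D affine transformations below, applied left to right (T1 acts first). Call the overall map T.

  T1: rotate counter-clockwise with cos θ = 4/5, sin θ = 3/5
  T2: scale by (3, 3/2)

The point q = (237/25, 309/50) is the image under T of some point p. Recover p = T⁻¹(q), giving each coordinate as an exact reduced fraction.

T1 = [4/5 -3/5 0; 3/5 4/5 0; 0 0 1]
T2·T1 = [12/5 -9/5 0; 9/10 6/5 0; 0 0 1]
det M = 9/2; M⁻¹ = [4/15 2/5 0; -1/5 8/15 0; 0 0 1]
M⁻¹ · (237/25, 309/50)ᵀ = (5, 7/5)ᵀ

p = (5, 7/5)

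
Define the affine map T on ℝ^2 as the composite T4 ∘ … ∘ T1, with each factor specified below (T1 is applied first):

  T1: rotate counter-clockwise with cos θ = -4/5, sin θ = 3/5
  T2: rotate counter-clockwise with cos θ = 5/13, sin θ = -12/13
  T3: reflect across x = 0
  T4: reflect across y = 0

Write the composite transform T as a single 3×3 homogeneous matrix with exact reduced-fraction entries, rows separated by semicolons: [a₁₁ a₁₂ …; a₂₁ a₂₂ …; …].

T1 = [-4/5 -3/5 0; 3/5 -4/5 0; 0 0 1]
T2·T1 = [16/65 -63/65 0; 63/65 16/65 0; 0 0 1]
T3·…·T1 = [-16/65 63/65 0; 63/65 16/65 0; 0 0 1]
T4·…·T1 = [-16/65 63/65 0; -63/65 -16/65 0; 0 0 1]

T = [-16/65 63/65 0; -63/65 -16/65 0; 0 0 1]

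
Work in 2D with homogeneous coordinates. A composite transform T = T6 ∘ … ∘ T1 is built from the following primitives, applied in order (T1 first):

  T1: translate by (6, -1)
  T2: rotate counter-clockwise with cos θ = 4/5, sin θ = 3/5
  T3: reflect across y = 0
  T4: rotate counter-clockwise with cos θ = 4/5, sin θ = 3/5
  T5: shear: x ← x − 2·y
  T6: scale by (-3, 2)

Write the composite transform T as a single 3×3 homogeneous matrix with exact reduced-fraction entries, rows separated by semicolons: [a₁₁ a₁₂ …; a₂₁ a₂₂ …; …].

T1 = [1 0 6; 0 1 -1; 0 0 1]
T2·T1 = [4/5 -3/5 27/5; 3/5 4/5 14/5; 0 0 1]
T3·…·T1 = [4/5 -3/5 27/5; -3/5 -4/5 -14/5; 0 0 1]
T4·…·T1 = [1 0 6; 0 -1 1; 0 0 1]
T5·…·T1 = [1 2 4; 0 -1 1; 0 0 1]
T6·…·T1 = [-3 -6 -12; 0 -2 2; 0 0 1]

T = [-3 -6 -12; 0 -2 2; 0 0 1]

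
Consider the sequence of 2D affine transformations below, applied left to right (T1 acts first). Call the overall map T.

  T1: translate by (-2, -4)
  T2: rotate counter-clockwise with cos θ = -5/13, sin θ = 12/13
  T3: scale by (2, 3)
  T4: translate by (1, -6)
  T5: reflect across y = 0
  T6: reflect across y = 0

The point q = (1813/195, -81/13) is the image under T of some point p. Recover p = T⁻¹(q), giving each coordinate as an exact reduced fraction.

T1 = [1 0 -2; 0 1 -4; 0 0 1]
T2·T1 = [-5/13 -12/13 58/13; 12/13 -5/13 -4/13; 0 0 1]
T3·…·T1 = [-10/13 -24/13 116/13; 36/13 -15/13 -12/13; 0 0 1]
T4·…·T1 = [-10/13 -24/13 129/13; 36/13 -15/13 -90/13; 0 0 1]
T5·…·T1 = [-10/13 -24/13 129/13; -36/13 15/13 90/13; 0 0 1]
T6·…·T1 = [-10/13 -24/13 129/13; 36/13 -15/13 -90/13; 0 0 1]
det M = 6; M⁻¹ = [-5/26 4/13 105/26; -6/13 -5/39 48/13; 0 0 1]
M⁻¹ · (1813/195, -81/13)ᵀ = (1/3, 1/5)ᵀ

p = (1/3, 1/5)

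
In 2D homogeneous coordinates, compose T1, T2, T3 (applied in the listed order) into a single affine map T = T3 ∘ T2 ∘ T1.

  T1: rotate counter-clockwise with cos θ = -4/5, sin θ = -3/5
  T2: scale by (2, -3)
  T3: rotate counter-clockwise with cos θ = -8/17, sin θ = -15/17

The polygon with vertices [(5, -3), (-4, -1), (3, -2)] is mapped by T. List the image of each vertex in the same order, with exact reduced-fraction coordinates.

image vertices: (599/85, 798/85), (-928/85, -6/85), (333/85, 516/85)

T1 rotate counter-clockwise with cos θ = -4/5, sin θ = -3/5: (5, -3) → (-29/5, -3/5); (-4, -1) → (13/5, 16/5); (3, -2) → (-18/5, -1/5)
T2 scale by (2, -3): (-29/5, -3/5) → (-58/5, 9/5); (13/5, 16/5) → (26/5, -48/5); (-18/5, -1/5) → (-36/5, 3/5)
T3 rotate counter-clockwise with cos θ = -8/17, sin θ = -15/17: (-58/5, 9/5) → (599/85, 798/85); (26/5, -48/5) → (-928/85, -6/85); (-36/5, 3/5) → (333/85, 516/85)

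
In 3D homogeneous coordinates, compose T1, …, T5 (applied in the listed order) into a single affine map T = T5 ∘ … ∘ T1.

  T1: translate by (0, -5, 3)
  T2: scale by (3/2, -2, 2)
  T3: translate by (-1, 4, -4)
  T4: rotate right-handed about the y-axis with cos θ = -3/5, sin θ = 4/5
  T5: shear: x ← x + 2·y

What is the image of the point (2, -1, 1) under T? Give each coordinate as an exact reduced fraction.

T(p) = (34, 16, -4)

T1 translate by (0, -5, 3): (2, -1, 1) → (2, -6, 4)
T2 scale by (3/2, -2, 2): (2, -6, 4) → (3, 12, 8)
T3 translate by (-1, 4, -4): (3, 12, 8) → (2, 16, 4)
T4 rotate right-handed about the y-axis with cos θ = -3/5, sin θ = 4/5: (2, 16, 4) → (2, 16, -4)
T5 shear: x ← x + 2·y: (2, 16, -4) → (34, 16, -4)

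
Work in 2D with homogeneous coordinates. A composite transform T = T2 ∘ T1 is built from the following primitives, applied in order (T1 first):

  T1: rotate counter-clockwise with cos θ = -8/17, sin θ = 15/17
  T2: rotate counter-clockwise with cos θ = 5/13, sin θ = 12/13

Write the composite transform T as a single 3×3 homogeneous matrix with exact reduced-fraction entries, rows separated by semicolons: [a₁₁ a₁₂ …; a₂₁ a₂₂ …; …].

T1 = [-8/17 -15/17 0; 15/17 -8/17 0; 0 0 1]
T2·T1 = [-220/221 21/221 0; -21/221 -220/221 0; 0 0 1]

T = [-220/221 21/221 0; -21/221 -220/221 0; 0 0 1]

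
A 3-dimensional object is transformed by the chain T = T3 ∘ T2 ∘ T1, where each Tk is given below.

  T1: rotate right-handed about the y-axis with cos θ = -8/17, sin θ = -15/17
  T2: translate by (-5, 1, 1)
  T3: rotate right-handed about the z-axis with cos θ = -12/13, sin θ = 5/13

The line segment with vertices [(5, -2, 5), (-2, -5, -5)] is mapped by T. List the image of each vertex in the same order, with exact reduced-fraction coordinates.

T1 rotate right-handed about the y-axis with cos θ = -8/17, sin θ = -15/17: (5, -2, 5) → (-115/17, -2, 35/17); (-2, -5, -5) → (91/17, -5, 10/17)
T2 translate by (-5, 1, 1): (-115/17, -2, 35/17) → (-200/17, -1, 52/17); (91/17, -5, 10/17) → (6/17, -4, 27/17)
T3 rotate right-handed about the z-axis with cos θ = -12/13, sin θ = 5/13: (-200/17, -1, 52/17) → (2485/221, -796/221, 52/17); (6/17, -4, 27/17) → (268/221, 846/221, 27/17)

image vertices: (2485/221, -796/221, 52/17), (268/221, 846/221, 27/17)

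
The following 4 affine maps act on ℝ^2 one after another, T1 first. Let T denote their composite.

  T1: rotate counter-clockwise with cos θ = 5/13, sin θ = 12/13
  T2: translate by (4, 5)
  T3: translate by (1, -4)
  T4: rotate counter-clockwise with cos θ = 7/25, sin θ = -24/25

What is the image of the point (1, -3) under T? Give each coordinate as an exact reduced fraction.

T(p) = (982/325, -2474/325)

T1 rotate counter-clockwise with cos θ = 5/13, sin θ = 12/13: (1, -3) → (41/13, -3/13)
T2 translate by (4, 5): (41/13, -3/13) → (93/13, 62/13)
T3 translate by (1, -4): (93/13, 62/13) → (106/13, 10/13)
T4 rotate counter-clockwise with cos θ = 7/25, sin θ = -24/25: (106/13, 10/13) → (982/325, -2474/325)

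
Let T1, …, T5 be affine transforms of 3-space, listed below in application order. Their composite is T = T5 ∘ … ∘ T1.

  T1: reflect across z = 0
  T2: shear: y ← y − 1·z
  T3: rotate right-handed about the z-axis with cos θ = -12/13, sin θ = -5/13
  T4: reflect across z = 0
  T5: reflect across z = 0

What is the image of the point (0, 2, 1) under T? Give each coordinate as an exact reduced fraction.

T(p) = (15/13, -36/13, -1)

T1 reflect across z = 0: (0, 2, 1) → (0, 2, -1)
T2 shear: y ← y − 1·z: (0, 2, -1) → (0, 3, -1)
T3 rotate right-handed about the z-axis with cos θ = -12/13, sin θ = -5/13: (0, 3, -1) → (15/13, -36/13, -1)
T4 reflect across z = 0: (15/13, -36/13, -1) → (15/13, -36/13, 1)
T5 reflect across z = 0: (15/13, -36/13, 1) → (15/13, -36/13, -1)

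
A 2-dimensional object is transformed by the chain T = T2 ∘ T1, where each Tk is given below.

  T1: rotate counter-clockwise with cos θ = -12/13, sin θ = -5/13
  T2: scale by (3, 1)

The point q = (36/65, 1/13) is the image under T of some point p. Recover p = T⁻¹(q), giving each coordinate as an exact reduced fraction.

T1 = [-12/13 5/13 0; -5/13 -12/13 0; 0 0 1]
T2·T1 = [-36/13 15/13 0; -5/13 -12/13 0; 0 0 1]
det M = 3; M⁻¹ = [-4/13 -5/13 0; 5/39 -12/13 0; 0 0 1]
M⁻¹ · (36/65, 1/13)ᵀ = (-1/5, 0)ᵀ

p = (-1/5, 0)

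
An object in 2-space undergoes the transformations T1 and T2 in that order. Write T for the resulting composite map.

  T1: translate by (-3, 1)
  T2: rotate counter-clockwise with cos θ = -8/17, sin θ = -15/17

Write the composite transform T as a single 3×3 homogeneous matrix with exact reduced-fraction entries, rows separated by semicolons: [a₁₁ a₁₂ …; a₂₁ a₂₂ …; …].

T1 = [1 0 -3; 0 1 1; 0 0 1]
T2·T1 = [-8/17 15/17 39/17; -15/17 -8/17 37/17; 0 0 1]

T = [-8/17 15/17 39/17; -15/17 -8/17 37/17; 0 0 1]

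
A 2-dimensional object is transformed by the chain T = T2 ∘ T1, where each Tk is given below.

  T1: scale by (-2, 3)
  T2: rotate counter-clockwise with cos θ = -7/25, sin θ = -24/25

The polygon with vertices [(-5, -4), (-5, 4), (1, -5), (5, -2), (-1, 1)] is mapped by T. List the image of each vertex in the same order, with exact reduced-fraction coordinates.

T1 scale by (-2, 3): (-5, -4) → (10, -12); (-5, 4) → (10, 12); (1, -5) → (-2, -15); (5, -2) → (-10, -6); (-1, 1) → (2, 3)
T2 rotate counter-clockwise with cos θ = -7/25, sin θ = -24/25: (10, -12) → (-358/25, -156/25); (10, 12) → (218/25, -324/25); (-2, -15) → (-346/25, 153/25); (-10, -6) → (-74/25, 282/25); (2, 3) → (58/25, -69/25)

image vertices: (-358/25, -156/25), (218/25, -324/25), (-346/25, 153/25), (-74/25, 282/25), (58/25, -69/25)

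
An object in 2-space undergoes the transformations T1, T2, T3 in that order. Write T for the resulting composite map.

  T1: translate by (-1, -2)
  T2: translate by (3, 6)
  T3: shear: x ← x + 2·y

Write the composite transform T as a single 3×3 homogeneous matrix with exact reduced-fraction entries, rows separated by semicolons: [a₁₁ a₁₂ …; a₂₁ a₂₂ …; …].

T1 = [1 0 -1; 0 1 -2; 0 0 1]
T2·T1 = [1 0 2; 0 1 4; 0 0 1]
T3·…·T1 = [1 2 10; 0 1 4; 0 0 1]

T = [1 2 10; 0 1 4; 0 0 1]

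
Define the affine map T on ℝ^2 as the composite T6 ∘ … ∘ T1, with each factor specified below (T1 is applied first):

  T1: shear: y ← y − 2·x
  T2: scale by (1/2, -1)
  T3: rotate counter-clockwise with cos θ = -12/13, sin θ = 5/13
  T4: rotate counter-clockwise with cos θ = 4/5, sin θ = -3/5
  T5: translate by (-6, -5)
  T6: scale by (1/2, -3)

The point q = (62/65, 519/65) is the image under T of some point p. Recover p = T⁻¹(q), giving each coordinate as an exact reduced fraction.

p = (-4, 0)

T1 = [1 0 0; -2 1 0; 0 0 1]
T2·T1 = [1/2 0 0; 2 -1 0; 0 0 1]
T3·…·T1 = [-16/13 5/13 0; -43/26 12/13 0; 0 0 1]
T4·…·T1 = [-257/130 56/65 0; -38/65 33/65 0; 0 0 1]
T5·…·T1 = [-257/130 56/65 -6; -38/65 33/65 -5; 0 0 1]
T6·…·T1 = [-257/260 28/65 -3; 114/65 -99/65 15; 0 0 1]
det M = 3/4; M⁻¹ = [-132/65 -112/195 164/65; -152/65 -257/195 829/65; 0 0 1]
M⁻¹ · (62/65, 519/65)ᵀ = (-4, 0)ᵀ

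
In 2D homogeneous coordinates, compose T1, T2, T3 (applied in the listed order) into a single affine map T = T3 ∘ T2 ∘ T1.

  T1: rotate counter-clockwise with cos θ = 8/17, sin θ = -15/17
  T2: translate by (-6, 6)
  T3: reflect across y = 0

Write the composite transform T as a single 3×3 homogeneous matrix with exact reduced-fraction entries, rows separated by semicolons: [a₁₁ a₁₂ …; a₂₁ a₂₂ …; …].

T1 = [8/17 15/17 0; -15/17 8/17 0; 0 0 1]
T2·T1 = [8/17 15/17 -6; -15/17 8/17 6; 0 0 1]
T3·…·T1 = [8/17 15/17 -6; 15/17 -8/17 -6; 0 0 1]

T = [8/17 15/17 -6; 15/17 -8/17 -6; 0 0 1]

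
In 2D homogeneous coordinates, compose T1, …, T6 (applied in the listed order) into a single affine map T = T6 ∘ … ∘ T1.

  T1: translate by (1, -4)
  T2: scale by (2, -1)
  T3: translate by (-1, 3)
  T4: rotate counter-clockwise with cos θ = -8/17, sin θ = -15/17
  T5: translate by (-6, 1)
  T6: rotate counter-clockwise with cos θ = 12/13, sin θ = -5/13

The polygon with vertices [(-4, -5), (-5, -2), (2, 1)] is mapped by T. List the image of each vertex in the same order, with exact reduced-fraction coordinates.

T1 translate by (1, -4): (-4, -5) → (-3, -9); (-5, -2) → (-4, -6); (2, 1) → (3, -3)
T2 scale by (2, -1): (-3, -9) → (-6, 9); (-4, -6) → (-8, 6); (3, -3) → (6, 3)
T3 translate by (-1, 3): (-6, 9) → (-7, 12); (-8, 6) → (-9, 9); (6, 3) → (5, 6)
T4 rotate counter-clockwise with cos θ = -8/17, sin θ = -15/17: (-7, 12) → (236/17, 9/17); (-9, 9) → (207/17, 63/17); (5, 6) → (50/17, -123/17)
T5 translate by (-6, 1): (236/17, 9/17) → (134/17, 26/17); (207/17, 63/17) → (105/17, 80/17); (50/17, -123/17) → (-52/17, -106/17)
T6 rotate counter-clockwise with cos θ = 12/13, sin θ = -5/13: (134/17, 26/17) → (1738/221, -358/221); (105/17, 80/17) → (1660/221, 435/221); (-52/17, -106/17) → (-1154/221, -1012/221)

image vertices: (1738/221, -358/221), (1660/221, 435/221), (-1154/221, -1012/221)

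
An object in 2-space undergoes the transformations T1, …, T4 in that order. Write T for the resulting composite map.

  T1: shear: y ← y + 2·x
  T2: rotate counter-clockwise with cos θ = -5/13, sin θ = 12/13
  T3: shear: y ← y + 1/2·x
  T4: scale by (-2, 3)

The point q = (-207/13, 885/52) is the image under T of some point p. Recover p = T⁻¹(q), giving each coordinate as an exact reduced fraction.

T1 = [1 0 0; 2 1 0; 0 0 1]
T2·T1 = [-29/13 -12/13 0; 2/13 -5/13 0; 0 0 1]
T3·…·T1 = [-29/13 -12/13 0; -25/26 -11/13 0; 0 0 1]
T4·…·T1 = [58/13 24/13 0; -75/26 -33/13 0; 0 0 1]
det M = -6; M⁻¹ = [11/26 4/13 0; -25/52 -29/39 0; 0 0 1]
M⁻¹ · (-207/13, 885/52)ᵀ = (-3/2, -5)ᵀ

p = (-3/2, -5)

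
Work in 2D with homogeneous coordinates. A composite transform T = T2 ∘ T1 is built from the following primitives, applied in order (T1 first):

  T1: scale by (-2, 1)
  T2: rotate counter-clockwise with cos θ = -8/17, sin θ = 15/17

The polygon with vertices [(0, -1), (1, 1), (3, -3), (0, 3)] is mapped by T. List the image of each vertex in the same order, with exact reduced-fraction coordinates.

image vertices: (15/17, 8/17), (1/17, -38/17), (93/17, -66/17), (-45/17, -24/17)

T1 scale by (-2, 1): (0, -1) → (0, -1); (1, 1) → (-2, 1); (3, -3) → (-6, -3); (0, 3) → (0, 3)
T2 rotate counter-clockwise with cos θ = -8/17, sin θ = 15/17: (0, -1) → (15/17, 8/17); (-2, 1) → (1/17, -38/17); (-6, -3) → (93/17, -66/17); (0, 3) → (-45/17, -24/17)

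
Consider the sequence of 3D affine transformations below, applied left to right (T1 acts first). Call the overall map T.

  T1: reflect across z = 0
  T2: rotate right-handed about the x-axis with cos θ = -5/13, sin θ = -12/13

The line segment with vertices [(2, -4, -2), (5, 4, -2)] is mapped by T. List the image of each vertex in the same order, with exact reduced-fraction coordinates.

T1 reflect across z = 0: (2, -4, -2) → (2, -4, 2); (5, 4, -2) → (5, 4, 2)
T2 rotate right-handed about the x-axis with cos θ = -5/13, sin θ = -12/13: (2, -4, 2) → (2, 44/13, 38/13); (5, 4, 2) → (5, 4/13, -58/13)

image vertices: (2, 44/13, 38/13), (5, 4/13, -58/13)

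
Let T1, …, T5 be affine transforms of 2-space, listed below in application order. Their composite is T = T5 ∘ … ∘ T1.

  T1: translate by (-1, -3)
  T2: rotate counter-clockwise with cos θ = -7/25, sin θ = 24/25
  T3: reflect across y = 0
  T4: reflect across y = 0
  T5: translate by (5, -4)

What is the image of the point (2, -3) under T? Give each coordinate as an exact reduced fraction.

T(p) = (262/25, -34/25)

T1 translate by (-1, -3): (2, -3) → (1, -6)
T2 rotate counter-clockwise with cos θ = -7/25, sin θ = 24/25: (1, -6) → (137/25, 66/25)
T3 reflect across y = 0: (137/25, 66/25) → (137/25, -66/25)
T4 reflect across y = 0: (137/25, -66/25) → (137/25, 66/25)
T5 translate by (5, -4): (137/25, 66/25) → (262/25, -34/25)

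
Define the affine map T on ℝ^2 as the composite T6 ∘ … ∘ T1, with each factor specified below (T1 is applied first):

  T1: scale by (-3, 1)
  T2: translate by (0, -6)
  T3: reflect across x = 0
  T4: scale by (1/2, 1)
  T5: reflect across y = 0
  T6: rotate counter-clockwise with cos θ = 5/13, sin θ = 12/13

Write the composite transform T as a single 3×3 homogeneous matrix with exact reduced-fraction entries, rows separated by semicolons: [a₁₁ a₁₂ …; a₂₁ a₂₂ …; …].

T1 = [-3 0 0; 0 1 0; 0 0 1]
T2·T1 = [-3 0 0; 0 1 -6; 0 0 1]
T3·…·T1 = [3 0 0; 0 1 -6; 0 0 1]
T4·…·T1 = [3/2 0 0; 0 1 -6; 0 0 1]
T5·…·T1 = [3/2 0 0; 0 -1 6; 0 0 1]
T6·…·T1 = [15/26 12/13 -72/13; 18/13 -5/13 30/13; 0 0 1]

T = [15/26 12/13 -72/13; 18/13 -5/13 30/13; 0 0 1]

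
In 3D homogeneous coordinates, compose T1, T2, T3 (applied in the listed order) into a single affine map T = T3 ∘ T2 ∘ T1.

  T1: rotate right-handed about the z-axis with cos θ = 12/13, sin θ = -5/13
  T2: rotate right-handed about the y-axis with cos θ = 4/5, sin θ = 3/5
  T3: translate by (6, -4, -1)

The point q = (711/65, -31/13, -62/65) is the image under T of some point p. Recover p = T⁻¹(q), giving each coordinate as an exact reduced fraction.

p = (3, 3, 3)

T1 = [12/13 5/13 0 0; -5/13 12/13 0 0; 0 0 1 0; 0 0 0 1]
T2·T1 = [48/65 4/13 3/5 0; -5/13 12/13 0 0; -36/65 -3/13 4/5 0; 0 0 0 1]
T3·…·T1 = [48/65 4/13 3/5 6; -5/13 12/13 0 -4; -36/65 -3/13 4/5 -1; 0 0 0 1]
det M = 1; M⁻¹ = [48/65 -5/13 -36/65 -424/65; 4/13 12/13 -3/13 21/13; 3/5 0 4/5 -14/5; 0 0 0 1]
M⁻¹ · (711/65, -31/13, -62/65)ᵀ = (3, 3, 3)ᵀ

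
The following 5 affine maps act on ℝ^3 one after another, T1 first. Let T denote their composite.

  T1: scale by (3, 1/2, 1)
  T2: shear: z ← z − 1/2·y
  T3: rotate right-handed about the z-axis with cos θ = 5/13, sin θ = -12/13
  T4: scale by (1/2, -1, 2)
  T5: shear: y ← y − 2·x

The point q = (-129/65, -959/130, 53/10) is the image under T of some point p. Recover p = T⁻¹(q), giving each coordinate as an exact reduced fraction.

p = (-4, 7/5, 3)

T1 = [3 0 0 0; 0 1/2 0 0; 0 0 1 0; 0 0 0 1]
T2·T1 = [3 0 0 0; 0 1/2 0 0; 0 -1/4 1 0; 0 0 0 1]
T3·…·T1 = [15/13 6/13 0 0; -36/13 5/26 0 0; 0 -1/4 1 0; 0 0 0 1]
T4·…·T1 = [15/26 3/13 0 0; 36/13 -5/26 0 0; 0 -1/2 2 0; 0 0 0 1]
T5·…·T1 = [15/26 3/13 0 0; 21/13 -17/26 0 0; 0 -1/2 2 0; 0 0 0 1]
det M = -3/2; M⁻¹ = [34/39 4/13 0 0; 28/13 -10/13 0 0; 7/13 -5/26 1/2 0; 0 0 0 1]
M⁻¹ · (-129/65, -959/130, 53/10)ᵀ = (-4, 7/5, 3)ᵀ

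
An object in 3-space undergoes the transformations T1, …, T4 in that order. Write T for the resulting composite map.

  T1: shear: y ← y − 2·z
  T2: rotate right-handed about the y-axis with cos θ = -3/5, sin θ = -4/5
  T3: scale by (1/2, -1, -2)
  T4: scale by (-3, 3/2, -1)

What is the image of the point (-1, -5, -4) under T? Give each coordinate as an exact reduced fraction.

T(p) = (-57/10, -9/2, 16/5)

T1 shear: y ← y − 2·z: (-1, -5, -4) → (-1, 3, -4)
T2 rotate right-handed about the y-axis with cos θ = -3/5, sin θ = -4/5: (-1, 3, -4) → (19/5, 3, 8/5)
T3 scale by (1/2, -1, -2): (19/5, 3, 8/5) → (19/10, -3, -16/5)
T4 scale by (-3, 3/2, -1): (19/10, -3, -16/5) → (-57/10, -9/2, 16/5)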